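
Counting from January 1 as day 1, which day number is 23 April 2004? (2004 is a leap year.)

Days in months before April: 31 + 29 + 31 = 91.
Plus 23 days into April → day 114.

114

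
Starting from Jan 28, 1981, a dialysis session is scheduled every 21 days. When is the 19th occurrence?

The 19th occurrence is 18 intervals after the first: 18 × 21 = 378 days after Jan 28, 1981.
Jan has 31 days — 3 days to the end of Jan leaves 375.
Feb has 28 days (347 left).
Mar has 31 days (316 left).
Apr has 30 days (286 left).
May has 31 days (255 left).
Jun has 30 days (225 left).
Jul has 31 days (194 left).
Aug has 31 days (163 left).
Sep has 30 days (133 left).
Oct has 31 days (102 left).
Nov has 30 days (72 left).
Dec has 31 days (41 left).
Jan has 31 days (10 left).
10 days into Feb → Feb 10, 1982.

Feb 10, 1982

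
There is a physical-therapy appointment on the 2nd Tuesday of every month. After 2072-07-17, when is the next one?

2072-08-09

July 2072 starts on a Friday; its first Tuesday is the 5th, so the 2nd Tuesday is the 12th — 2072-07-12.
That is not after 2072-07-17, so look at August 2072.
August 2072 starts on a Monday; its first Tuesday is the 2nd, so the 2nd Tuesday is the 9th — 2072-08-09.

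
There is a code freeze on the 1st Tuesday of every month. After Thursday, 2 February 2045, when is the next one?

7 February 2045

February 2045 starts on a Wednesday, so its 1st Tuesday is 7 February 2045 (6 days in).
7 February 2045 is after 2 February 2045, so that is the next one.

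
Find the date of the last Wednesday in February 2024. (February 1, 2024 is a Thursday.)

February 2024 begins on a Thursday, so the first Wednesday is February 7 (6 days later).
February 2024 has 29 days. Adding weeks: 7, 14, 21, 28 — the last one ≤ 29 is the 28th.

28 February 2024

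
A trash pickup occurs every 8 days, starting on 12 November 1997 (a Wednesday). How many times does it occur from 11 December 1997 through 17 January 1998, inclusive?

5

Occurrences land 8·i days after 12 November 1997 for i = 0, 1, 2, …
11 December 1997 is 29 days after the start; 29 ÷ 8 = 3 remainder 5; since the remainder is 5, round up to i = 4. First occurrence in the window: #5 on 14 December 1997 (4×8 = 32 days in).
17 January 1998 is 66 days after the start; 66 ÷ 8 = 8 remainder 2. Last occurrence in the window: #9 on 15 January 1998.
Occurrences #5 through #9: 5 in total.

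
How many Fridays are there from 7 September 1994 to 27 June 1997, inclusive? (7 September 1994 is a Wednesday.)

7 September 1994 is a Wednesday; the first Friday on or after it is 9 September 1994 (2 days later).
From 9 September 1994 to 27 June 1997: 113 + 365 + 366 + 178 = 1022 days (rest of 1994, 1995, 1996, to 27 June 1997 in 1997).
1022 ÷ 7 = 146 full weeks with remainder 0, so 146 more Fridays after the first → 147.

147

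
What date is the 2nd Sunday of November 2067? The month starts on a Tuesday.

2067-11-13

November 2067 begins on a Tuesday, so the first Sunday is November 6 (5 days later).
The 2nd Sunday is 1 weeks later: 6 + 7 = 13.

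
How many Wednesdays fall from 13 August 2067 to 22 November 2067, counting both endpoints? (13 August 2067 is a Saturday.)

14

13 August 2067 is a Saturday; the first Wednesday on or after it is 17 August 2067 (4 days later).
From 17 August 2067 to 22 November 2067: 14 + 30 + 31 + 22 = 97 days (rest of August, September, October, November).
97 ÷ 7 = 13 full weeks with remainder 6, so 13 more Wednesdays after the first → 14.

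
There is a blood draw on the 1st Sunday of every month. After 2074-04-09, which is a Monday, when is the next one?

April 2074 starts on a Sunday, so its 1st Sunday is 2074-04-01.
That is not after 2074-04-09, so look at May 2074.
May 2074 starts on a Tuesday, so its 1st Sunday is 2074-05-06 (5 days in).

2074-05-06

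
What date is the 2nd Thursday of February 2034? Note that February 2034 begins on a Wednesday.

2034-02-09

February 2034 begins on a Wednesday, so the first Thursday is February 2 (1 day later).
The 2nd Thursday is 1 weeks later: 2 + 7 = 9.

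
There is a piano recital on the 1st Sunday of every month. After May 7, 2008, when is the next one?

May 2008 starts on a Thursday, so its 1st Sunday is May 4, 2008 (3 days in).
That is not after May 7, 2008, so look at Jun 2008.
Jun 2008 starts on a Sunday, so its 1st Sunday is Jun 1, 2008.

Jun 1, 2008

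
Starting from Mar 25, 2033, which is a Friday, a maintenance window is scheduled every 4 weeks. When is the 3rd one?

The 3rd occurrence is 2 intervals after the first: 2 × 28 = 56 days after Mar 25, 2033.
Mar has 31 days — 6 days to the end of Mar leaves 50.
Apr has 30 days (20 left).
20 days into May → May 20, 2033.

May 20, 2033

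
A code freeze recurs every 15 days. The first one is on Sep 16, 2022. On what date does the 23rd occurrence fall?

Aug 12, 2023

The 23rd occurrence is 22 intervals after the first: 22 × 15 = 330 days after Sep 16, 2022.
Sep has 30 days — 14 days to the end of Sep leaves 316.
Oct has 31 days (285 left).
Nov has 30 days (255 left).
Dec has 31 days (224 left).
Jan has 31 days (193 left).
Feb has 28 days (165 left).
Mar has 31 days (134 left).
Apr has 30 days (104 left).
May has 31 days (73 left).
Jun has 30 days (43 left).
Jul has 31 days (12 left).
12 days into Aug → Aug 12, 2023.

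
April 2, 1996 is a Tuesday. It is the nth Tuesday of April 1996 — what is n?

Day 2 falls in week ⌈2/7⌉ of the month.
Days 1–7 hold the 1st Tuesday, 8–14 the 2nd, 15–21 the 3rd, 22–28 the 4th, 29–31 the 5th.
2 is in the range for the 1st.

1st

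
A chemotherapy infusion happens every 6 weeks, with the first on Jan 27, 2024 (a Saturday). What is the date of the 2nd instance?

The 2nd occurrence is 1 interval after the first: 1 × 42 = 42 days after Jan 27, 2024.
Jan has 31 days — 4 days to the end of Jan leaves 38.
Feb has 29 days (9 left).
9 days into Mar → Mar 9, 2024.

Mar 9, 2024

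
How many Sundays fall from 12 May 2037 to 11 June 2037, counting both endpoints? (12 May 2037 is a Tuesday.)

4

12 May 2037 is a Tuesday; the first Sunday on or after it is 17 May 2037 (5 days later).
From 17 May 2037 to 11 June 2037: 14 + 11 = 25 days (rest of May, June).
25 ÷ 7 = 3 full weeks with remainder 4, so 3 more Sundays after the first → 4.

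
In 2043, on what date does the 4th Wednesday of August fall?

August 2043 begins on a Saturday, so the first Wednesday is August 5 (4 days later).
The 4th Wednesday is 3 weeks later: 5 + 21 = 26.

2043-08-26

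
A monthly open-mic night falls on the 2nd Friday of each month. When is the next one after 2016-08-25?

2016-09-09

August 2016 starts on a Monday; its first Friday is the 5th, so the 2nd Friday is the 12th — 2016-08-12.
That is not after 2016-08-25, so look at September 2016.
September 2016 starts on a Thursday; its first Friday is the 2nd, so the 2nd Friday is the 9th — 2016-09-09.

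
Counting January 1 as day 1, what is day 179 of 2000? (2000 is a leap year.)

2000-06-27

January has 31 days (179 − 31 = 148 remain).
February has 29 days (148 − 29 = 119 remain).
March has 31 days (119 − 31 = 88 remain).
April has 30 days (88 − 30 = 58 remain).
May has 31 days (58 − 31 = 27 remain).
27 into June → June 27.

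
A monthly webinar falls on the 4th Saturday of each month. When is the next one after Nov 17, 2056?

Nov 25, 2056

Nov 2056 starts on a Wednesday; its first Saturday is the 4th, so the 4th Saturday is the 25th — Nov 25, 2056.
Nov 25, 2056 is after Nov 17, 2056, so that is the next one.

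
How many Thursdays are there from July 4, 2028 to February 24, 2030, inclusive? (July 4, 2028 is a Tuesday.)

July 4, 2028 is a Tuesday; the first Thursday on or after it is July 6, 2028 (2 days later).
From July 6, 2028 to February 24, 2030: 178 + 365 + 55 = 598 days (rest of 2028, 2029, to February 24, 2030 in 2030).
598 ÷ 7 = 85 full weeks with remainder 3, so 85 more Thursdays after the first → 86.

86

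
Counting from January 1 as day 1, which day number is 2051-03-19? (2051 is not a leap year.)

78

Days in months before March: 31 + 28 = 59.
Plus 19 days into March → day 78.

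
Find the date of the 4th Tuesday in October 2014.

28 October 2014

The first Tuesday of October 2014 is October 7.
The 4th Tuesday is 3 weeks later: 7 + 21 = 28.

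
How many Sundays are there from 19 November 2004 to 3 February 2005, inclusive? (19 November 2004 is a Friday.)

11

19 November 2004 is a Friday; the first Sunday on or after it is 21 November 2004 (2 days later).
From 21 November 2004 to 3 February 2005: 9 + 31 + 31 + 3 = 74 days (rest of November, December, January, February).
74 ÷ 7 = 10 full weeks with remainder 4, so 10 more Sundays after the first → 11.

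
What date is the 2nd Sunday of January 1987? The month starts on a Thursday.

January 11, 1987

January 1987 begins on a Thursday, so the first Sunday is January 4 (3 days later).
The 2nd Sunday is 1 weeks later: 4 + 7 = 11.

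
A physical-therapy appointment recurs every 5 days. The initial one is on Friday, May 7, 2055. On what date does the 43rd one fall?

The 43rd occurrence is 42 intervals after the first: 42 × 5 = 210 days after May 7, 2055.
May has 31 days — 24 days to the end of May leaves 186.
Jun has 30 days (156 left).
Jul has 31 days (125 left).
Aug has 31 days (94 left).
Sep has 30 days (64 left).
Oct has 31 days (33 left).
Nov has 30 days (3 left).
3 days into Dec → Dec 3, 2055.

Dec 3, 2055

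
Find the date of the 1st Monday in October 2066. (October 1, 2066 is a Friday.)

2066-10-04

October 2066 begins on a Friday, so the first Monday is October 4 (3 days later).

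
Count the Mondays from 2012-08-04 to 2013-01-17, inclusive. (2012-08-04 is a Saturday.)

2012-08-04 is a Saturday; the first Monday on or after it is 2012-08-06 (2 days later).
From 2012-08-06 to 2013-01-17: 25 + 30 + 31 + 30 + 31 + 17 = 164 days (rest of August, September, October, November, December, January).
164 ÷ 7 = 23 full weeks with remainder 3, so 23 more Mondays after the first → 24.

24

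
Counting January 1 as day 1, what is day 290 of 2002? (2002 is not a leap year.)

October 17, 2002

January has 31 days (290 − 31 = 259 remain).
February has 28 days (259 − 28 = 231 remain).
March has 31 days (231 − 31 = 200 remain).
April has 30 days (200 − 30 = 170 remain).
May has 31 days (170 − 31 = 139 remain).
June has 30 days (139 − 30 = 109 remain).
July has 31 days (109 − 31 = 78 remain).
August has 31 days (78 − 31 = 47 remain).
September has 30 days (47 − 30 = 17 remain).
17 into October → October 17.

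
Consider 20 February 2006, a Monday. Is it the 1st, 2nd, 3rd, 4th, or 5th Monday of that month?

3rd

Day 20 falls in week ⌈20/7⌉ of the month.
Days 1–7 hold the 1st Monday, 8–14 the 2nd, 15–21 the 3rd, 22–28 the 4th, 29–31 the 5th.
20 is in the range for the 3rd.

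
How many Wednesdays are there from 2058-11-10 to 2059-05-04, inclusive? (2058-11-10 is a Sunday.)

2058-11-10 is a Sunday; the first Wednesday on or after it is 2058-11-13 (3 days later).
From 2058-11-13 to 2059-05-04: 17 + 31 + 31 + 28 + 31 + 30 + 4 = 172 days (rest of November, December, January, February, March, April, May).
172 ÷ 7 = 24 full weeks with remainder 4, so 24 more Wednesdays after the first → 25.

25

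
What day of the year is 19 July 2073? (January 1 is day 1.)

200

Days in months before July: 31 + 28 + 31 + 30 + 31 + 30 = 181.
Plus 19 days into July → day 200.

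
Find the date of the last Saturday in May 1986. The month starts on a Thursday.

May 1986 begins on a Thursday, so the first Saturday is May 3 (2 days later).
May 1986 has 31 days. Adding weeks: 3, 10, 17, 24, 31 — the last one ≤ 31 is the 31st.

May 31, 1986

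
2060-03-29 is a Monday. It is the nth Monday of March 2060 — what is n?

Day 29 falls in week ⌈29/7⌉ of the month.
Days 1–7 hold the 1st Monday, 8–14 the 2nd, 15–21 the 3rd, 22–28 the 4th, 29–31 the 5th.
29 is in the range for the 5th.

5th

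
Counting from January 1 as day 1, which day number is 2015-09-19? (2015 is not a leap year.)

262

Days in months before September: 31 + 28 + 31 + 30 + 31 + 30 + 31 + 31 = 243.
Plus 19 days into September → day 262.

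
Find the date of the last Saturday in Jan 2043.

The first Saturday of Jan 2043 is Jan 3.
Jan 2043 has 31 days. Adding weeks: 3, 10, 17, 24, 31 — the last one ≤ 31 is the 31st.

Jan 31, 2043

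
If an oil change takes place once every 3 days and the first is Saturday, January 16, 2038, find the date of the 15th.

February 27, 2038

The 15th occurrence is 14 intervals after the first: 14 × 3 = 42 days after January 16, 2038.
January has 31 days — 15 days to the end of January leaves 27.
27 days into February → February 27, 2038.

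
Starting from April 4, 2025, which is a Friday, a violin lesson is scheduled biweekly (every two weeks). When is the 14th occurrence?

October 3, 2025

The 14th occurrence is 13 intervals after the first: 13 × 14 = 182 days after April 4, 2025.
April has 30 days — 26 days to the end of April leaves 156.
May has 31 days (125 left).
June has 30 days (95 left).
July has 31 days (64 left).
August has 31 days (33 left).
September has 30 days (3 left).
3 days into October → October 3, 2025.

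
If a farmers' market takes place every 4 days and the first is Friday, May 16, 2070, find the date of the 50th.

November 28, 2070

The 50th occurrence is 49 intervals after the first: 49 × 4 = 196 days after May 16, 2070.
May has 31 days — 15 days to the end of May leaves 181.
June has 30 days (151 left).
July has 31 days (120 left).
August has 31 days (89 left).
September has 30 days (59 left).
October has 31 days (28 left).
28 days into November → November 28, 2070.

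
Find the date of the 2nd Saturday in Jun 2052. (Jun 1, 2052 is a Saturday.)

Jun 2052 begins on a Saturday, so the first Saturday is Jun 1.
The 2nd Saturday is 1 weeks later: 1 + 7 = 8.

Jun 8, 2052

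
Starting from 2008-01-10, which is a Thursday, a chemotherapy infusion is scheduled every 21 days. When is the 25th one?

2009-05-28

The 25th occurrence is 24 intervals after the first: 24 × 21 = 504 days after 2008-01-10.
January has 31 days — 21 days to the end of January leaves 483.
From end of January to end of 2008 is 335 days (148 left).
January has 31 days (117 left).
February has 28 days (89 left).
March has 31 days (58 left).
April has 30 days (28 left).
28 days into May → 2009-05-28.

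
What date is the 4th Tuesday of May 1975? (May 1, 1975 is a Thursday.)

May 1975 begins on a Thursday, so the first Tuesday is May 6 (5 days later).
The 4th Tuesday is 3 weeks later: 6 + 21 = 27.

27 May 1975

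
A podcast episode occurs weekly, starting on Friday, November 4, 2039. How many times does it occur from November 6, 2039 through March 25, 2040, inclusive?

20

Occurrences land 7·i days after November 4, 2039 for i = 0, 1, 2, …
November 6, 2039 is 2 days after the start; 2 ÷ 7 = 0 remainder 2; since the remainder is 2, round up to i = 1. First occurrence in the window: #2 on November 11, 2039 (1×7 = 7 days in).
March 25, 2040 is 142 days after the start; 142 ÷ 7 = 20 remainder 2. Last occurrence in the window: #21 on March 23, 2040.
Occurrences #2 through #21: 20 in total.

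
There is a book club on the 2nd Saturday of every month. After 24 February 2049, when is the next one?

13 March 2049

February 2049 starts on a Monday; its first Saturday is the 6th, so the 2nd Saturday is the 13th — 13 February 2049.
That is not after 24 February 2049, so look at March 2049.
March 2049 starts on a Monday; its first Saturday is the 6th, so the 2nd Saturday is the 13th — 13 March 2049.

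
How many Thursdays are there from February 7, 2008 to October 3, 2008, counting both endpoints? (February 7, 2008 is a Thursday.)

February 7, 2008 is a Thursday; the first Thursday on or after it is February 7, 2008.
From February 7, 2008 to October 3, 2008: 22 + 31 + 30 + 31 + 30 + 31 + 31 + 30 + 3 = 239 days (rest of February, March, April, May, June, July, August, September, October).
239 ÷ 7 = 34 full weeks with remainder 1, so 34 more Thursdays after the first → 35.

35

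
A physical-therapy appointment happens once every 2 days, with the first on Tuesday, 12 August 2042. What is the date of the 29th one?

7 October 2042

The 29th occurrence is 28 intervals after the first: 28 × 2 = 56 days after 12 August 2042.
August has 31 days — 19 days to the end of August leaves 37.
September has 30 days (7 left).
7 days into October → 7 October 2042.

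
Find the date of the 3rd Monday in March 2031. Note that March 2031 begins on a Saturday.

March 17, 2031

March 2031 begins on a Saturday, so the first Monday is March 3 (2 days later).
The 3rd Monday is 2 weeks later: 3 + 14 = 17.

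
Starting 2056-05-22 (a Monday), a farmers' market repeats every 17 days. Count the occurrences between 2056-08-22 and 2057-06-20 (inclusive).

Occurrences land 17·i days after 2056-05-22 for i = 0, 1, 2, …
2056-08-22 is 92 days after the start; 92 ÷ 17 = 5 remainder 7; since the remainder is 7, round up to i = 6. First occurrence in the window: #7 on 2056-09-01 (6×17 = 102 days in).
2057-06-20 is 394 days after the start; 394 ÷ 17 = 23 remainder 3. Last occurrence in the window: #24 on 2057-06-17.
Occurrences #7 through #24: 18 in total.

18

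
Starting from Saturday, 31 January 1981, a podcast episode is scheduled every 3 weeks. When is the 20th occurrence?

The 20th occurrence is 19 intervals after the first: 19 × 21 = 399 days after 31 January 1981.
January has 31 days — 0 days to the end of January leaves 399.
February has 28 days (371 left).
March has 31 days (340 left).
April has 30 days (310 left).
May has 31 days (279 left).
June has 30 days (249 left).
July has 31 days (218 left).
August has 31 days (187 left).
September has 30 days (157 left).
October has 31 days (126 left).
November has 30 days (96 left).
December has 31 days (65 left).
January has 31 days (34 left).
February has 28 days (6 left).
6 days into March → 6 March 1982.

6 March 1982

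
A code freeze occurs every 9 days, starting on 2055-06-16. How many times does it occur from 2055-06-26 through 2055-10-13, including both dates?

Occurrences land 9·i days after 2055-06-16 for i = 0, 1, 2, …
2055-06-26 is 10 days after the start; 10 ÷ 9 = 1 remainder 1; since the remainder is 1, round up to i = 2. First occurrence in the window: #3 on 2055-07-04 (2×9 = 18 days in).
2055-10-13 is 119 days after the start; 119 ÷ 9 = 13 remainder 2. Last occurrence in the window: #14 on 2055-10-11.
Occurrences #3 through #14: 12 in total.

12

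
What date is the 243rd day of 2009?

2009-08-31

January has 31 days (243 − 31 = 212 remain).
February has 28 days (212 − 28 = 184 remain).
March has 31 days (184 − 31 = 153 remain).
April has 30 days (153 − 30 = 123 remain).
May has 31 days (123 − 31 = 92 remain).
June has 30 days (92 − 30 = 62 remain).
July has 31 days (62 − 31 = 31 remain).
31 into August → August 31.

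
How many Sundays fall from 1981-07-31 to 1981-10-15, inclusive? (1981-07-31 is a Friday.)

11

1981-07-31 is a Friday; the first Sunday on or after it is 1981-08-02 (2 days later).
From 1981-08-02 to 1981-10-15: 29 + 30 + 15 = 74 days (rest of August, September, October).
74 ÷ 7 = 10 full weeks with remainder 4, so 10 more Sundays after the first → 11.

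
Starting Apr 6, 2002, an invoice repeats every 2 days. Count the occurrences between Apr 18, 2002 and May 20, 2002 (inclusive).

Occurrences land 2·i days after Apr 6, 2002 for i = 0, 1, 2, …
Apr 18, 2002 is 12 days after the start; 12 ÷ 2 = 6 remainder 0. First occurrence in the window: #7 on Apr 18, 2002 (6×2 = 12 days in).
May 20, 2002 is 44 days after the start; 44 ÷ 2 = 22 remainder 0. Last occurrence in the window: #23 on May 20, 2002.
Occurrences #7 through #23: 17 in total.

17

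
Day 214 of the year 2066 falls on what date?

January has 31 days (214 − 31 = 183 remain).
February has 28 days (183 − 28 = 155 remain).
March has 31 days (155 − 31 = 124 remain).
April has 30 days (124 − 30 = 94 remain).
May has 31 days (94 − 31 = 63 remain).
June has 30 days (63 − 30 = 33 remain).
July has 31 days (33 − 31 = 2 remain).
2 into August → August 2.

August 2, 2066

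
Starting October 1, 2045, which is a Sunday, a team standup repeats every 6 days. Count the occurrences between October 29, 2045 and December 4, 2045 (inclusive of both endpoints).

6

Occurrences land 6·i days after October 1, 2045 for i = 0, 1, 2, …
October 29, 2045 is 28 days after the start; 28 ÷ 6 = 4 remainder 4; since the remainder is 4, round up to i = 5. First occurrence in the window: #6 on October 31, 2045 (5×6 = 30 days in).
December 4, 2045 is 64 days after the start; 64 ÷ 6 = 10 remainder 4. Last occurrence in the window: #11 on November 30, 2045.
Occurrences #6 through #11: 6 in total.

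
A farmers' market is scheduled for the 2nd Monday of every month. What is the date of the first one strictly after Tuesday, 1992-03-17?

March 1992 starts on a Sunday; its first Monday is the 2nd, so the 2nd Monday is the 9th — 1992-03-09.
That is not after 1992-03-17, so look at April 1992.
April 1992 starts on a Wednesday; its first Monday is the 6th, so the 2nd Monday is the 13th — 1992-04-13.

1992-04-13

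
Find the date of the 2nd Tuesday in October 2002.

2002-10-08

October 2002 begins on a Tuesday, so the first Tuesday is October 1.
The 2nd Tuesday is 1 weeks later: 1 + 7 = 8.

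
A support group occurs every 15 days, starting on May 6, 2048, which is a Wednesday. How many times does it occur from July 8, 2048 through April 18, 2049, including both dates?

Occurrences land 15·i days after May 6, 2048 for i = 0, 1, 2, …
July 8, 2048 is 63 days after the start; 63 ÷ 15 = 4 remainder 3; since the remainder is 3, round up to i = 5. First occurrence in the window: #6 on July 20, 2048 (5×15 = 75 days in).
April 18, 2049 is 347 days after the start; 347 ÷ 15 = 23 remainder 2. Last occurrence in the window: #24 on April 16, 2049.
Occurrences #6 through #24: 19 in total.

19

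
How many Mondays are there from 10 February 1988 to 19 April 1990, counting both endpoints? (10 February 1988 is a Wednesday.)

114

10 February 1988 is a Wednesday; the first Monday on or after it is 15 February 1988 (5 days later).
From 15 February 1988 to 19 April 1990: 320 + 365 + 109 = 794 days (rest of 1988, 1989, to 19 April 1990 in 1990).
794 ÷ 7 = 113 full weeks with remainder 3, so 113 more Mondays after the first → 114.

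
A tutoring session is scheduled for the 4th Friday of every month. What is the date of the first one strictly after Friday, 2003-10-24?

October 2003 starts on a Wednesday; its first Friday is the 3rd, so the 4th Friday is the 24th — 2003-10-24.
That is not after 2003-10-24, so look at November 2003.
November 2003 starts on a Saturday; its first Friday is the 7th, so the 4th Friday is the 28th — 2003-11-28.

2003-11-28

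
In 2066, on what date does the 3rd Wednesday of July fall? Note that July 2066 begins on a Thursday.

July 2066 begins on a Thursday, so the first Wednesday is July 7 (6 days later).
The 3rd Wednesday is 2 weeks later: 7 + 14 = 21.

July 21, 2066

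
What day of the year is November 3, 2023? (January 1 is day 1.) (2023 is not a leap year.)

Days in months before November: 31 + 28 + 31 + 30 + 31 + 30 + 31 + 31 + 30 + 31 = 304.
Plus 3 days into November → day 307.

307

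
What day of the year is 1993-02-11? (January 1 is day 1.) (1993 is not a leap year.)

42

Days in months before February: 31 = 31.
Plus 11 days into February → day 42.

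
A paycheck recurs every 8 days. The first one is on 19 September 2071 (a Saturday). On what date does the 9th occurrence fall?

The 9th occurrence is 8 intervals after the first: 8 × 8 = 64 days after 19 September 2071.
September has 30 days — 11 days to the end of September leaves 53.
October has 31 days (22 left).
22 days into November → 22 November 2071.

22 November 2071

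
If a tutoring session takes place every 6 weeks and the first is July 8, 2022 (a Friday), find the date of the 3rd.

September 30, 2022

The 3rd occurrence is 2 intervals after the first: 2 × 42 = 84 days after July 8, 2022.
July has 31 days — 23 days to the end of July leaves 61.
August has 31 days (30 left).
30 days into September → September 30, 2022.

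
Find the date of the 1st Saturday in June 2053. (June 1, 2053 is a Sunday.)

June 2053 begins on a Sunday, so the first Saturday is June 7 (6 days later).

7 June 2053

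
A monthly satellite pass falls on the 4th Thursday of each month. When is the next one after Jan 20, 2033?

Jan 27, 2033

Jan 2033 starts on a Saturday; its first Thursday is the 6th, so the 4th Thursday is the 27th — Jan 27, 2033.
Jan 27, 2033 is after Jan 20, 2033, so that is the next one.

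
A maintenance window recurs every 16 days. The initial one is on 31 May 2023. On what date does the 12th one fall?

The 12th occurrence is 11 intervals after the first: 11 × 16 = 176 days after 31 May 2023.
May has 31 days — 0 days to the end of May leaves 176.
June has 30 days (146 left).
July has 31 days (115 left).
August has 31 days (84 left).
September has 30 days (54 left).
October has 31 days (23 left).
23 days into November → 23 November 2023.

23 November 2023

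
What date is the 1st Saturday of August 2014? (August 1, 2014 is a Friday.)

2 August 2014

August 2014 begins on a Friday, so the first Saturday is August 2 (1 day later).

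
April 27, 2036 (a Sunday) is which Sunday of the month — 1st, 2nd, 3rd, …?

4th

Day 27 falls in week ⌈27/7⌉ of the month.
Days 1–7 hold the 1st Sunday, 8–14 the 2nd, 15–21 the 3rd, 22–28 the 4th, 29–31 the 5th.
27 is in the range for the 4th.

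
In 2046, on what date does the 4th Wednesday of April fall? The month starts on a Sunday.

April 2046 begins on a Sunday, so the first Wednesday is April 4 (3 days later).
The 4th Wednesday is 3 weeks later: 4 + 21 = 25.

25 April 2046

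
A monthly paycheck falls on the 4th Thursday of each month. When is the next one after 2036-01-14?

2036-01-24

January 2036 starts on a Tuesday; its first Thursday is the 3rd, so the 4th Thursday is the 24th — 2036-01-24.
2036-01-24 is after 2036-01-14, so that is the next one.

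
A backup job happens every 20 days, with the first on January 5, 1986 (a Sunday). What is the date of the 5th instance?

March 26, 1986

The 5th occurrence is 4 intervals after the first: 4 × 20 = 80 days after January 5, 1986.
January has 31 days — 26 days to the end of January leaves 54.
February has 28 days (26 left).
26 days into March → March 26, 1986.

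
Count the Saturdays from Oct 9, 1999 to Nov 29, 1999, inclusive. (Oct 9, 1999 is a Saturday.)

8

Oct 9, 1999 is a Saturday; the first Saturday on or after it is Oct 9, 1999.
From Oct 9, 1999 to Nov 29, 1999: 22 + 29 = 51 days (rest of Oct, Nov).
51 ÷ 7 = 7 full weeks with remainder 2, so 7 more Saturdays after the first → 8.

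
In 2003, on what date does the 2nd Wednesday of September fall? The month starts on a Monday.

2003-09-10

September 2003 begins on a Monday, so the first Wednesday is September 3 (2 days later).
The 2nd Wednesday is 1 weeks later: 3 + 7 = 10.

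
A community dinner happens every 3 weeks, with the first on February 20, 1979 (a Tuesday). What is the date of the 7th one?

June 26, 1979

The 7th occurrence is 6 intervals after the first: 6 × 21 = 126 days after February 20, 1979.
February has 28 days — 8 days to the end of February leaves 118.
March has 31 days (87 left).
April has 30 days (57 left).
May has 31 days (26 left).
26 days into June → June 26, 1979.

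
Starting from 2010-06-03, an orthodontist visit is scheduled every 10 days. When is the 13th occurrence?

The 13th occurrence is 12 intervals after the first: 12 × 10 = 120 days after 2010-06-03.
June has 30 days — 27 days to the end of June leaves 93.
July has 31 days (62 left).
August has 31 days (31 left).
September has 30 days (1 left).
1 day into October → 2010-10-01.

2010-10-01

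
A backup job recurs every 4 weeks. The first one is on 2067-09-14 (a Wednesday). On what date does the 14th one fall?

The 14th occurrence is 13 intervals after the first: 13 × 28 = 364 days after 2067-09-14.
September has 30 days — 16 days to the end of September leaves 348.
October has 31 days (317 left).
November has 30 days (287 left).
December has 31 days (256 left).
January has 31 days (225 left).
February has 29 days (196 left).
March has 31 days (165 left).
April has 30 days (135 left).
May has 31 days (104 left).
June has 30 days (74 left).
July has 31 days (43 left).
August has 31 days (12 left).
12 days into September → 2068-09-12.

2068-09-12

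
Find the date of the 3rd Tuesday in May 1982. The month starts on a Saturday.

May 18, 1982

May 1982 begins on a Saturday, so the first Tuesday is May 4 (3 days later).
The 3rd Tuesday is 2 weeks later: 4 + 14 = 18.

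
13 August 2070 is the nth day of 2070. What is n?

225

Days in months before August: 31 + 28 + 31 + 30 + 31 + 30 + 31 = 212.
Plus 13 days into August → day 225.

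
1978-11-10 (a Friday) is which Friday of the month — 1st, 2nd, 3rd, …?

Day 10 falls in week ⌈10/7⌉ of the month.
Days 1–7 hold the 1st Friday, 8–14 the 2nd, 15–21 the 3rd, 22–28 the 4th, 29–31 the 5th.
10 is in the range for the 2nd.

2nd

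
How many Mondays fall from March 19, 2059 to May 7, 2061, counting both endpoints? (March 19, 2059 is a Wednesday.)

111

March 19, 2059 is a Wednesday; the first Monday on or after it is March 24, 2059 (5 days later).
From March 24, 2059 to May 7, 2061: 282 + 366 + 127 = 775 days (rest of 2059, 2060, to May 7, 2061 in 2061).
775 ÷ 7 = 110 full weeks with remainder 5, so 110 more Mondays after the first → 111.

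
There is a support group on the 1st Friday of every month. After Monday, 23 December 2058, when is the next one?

3 January 2059

December 2058 starts on a Sunday, so its 1st Friday is 6 December 2058 (5 days in).
That is not after 23 December 2058, so look at January 2059.
January 2059 starts on a Wednesday, so its 1st Friday is 3 January 2059 (2 days in).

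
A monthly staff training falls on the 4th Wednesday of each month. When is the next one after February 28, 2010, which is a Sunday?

March 24, 2010

February 2010 starts on a Monday; its first Wednesday is the 3rd, so the 4th Wednesday is the 24th — February 24, 2010.
That is not after February 28, 2010, so look at March 2010.
March 2010 starts on a Monday; its first Wednesday is the 3rd, so the 4th Wednesday is the 24th — March 24, 2010.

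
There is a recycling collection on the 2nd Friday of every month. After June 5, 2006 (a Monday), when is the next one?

June 9, 2006

June 2006 starts on a Thursday; its first Friday is the 2nd, so the 2nd Friday is the 9th — June 9, 2006.
June 9, 2006 is after June 5, 2006, so that is the next one.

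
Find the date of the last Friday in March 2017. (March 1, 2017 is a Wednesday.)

2017-03-31

March 2017 begins on a Wednesday, so the first Friday is March 3 (2 days later).
March 2017 has 31 days. Adding weeks: 3, 10, 17, 24, 31 — the last one ≤ 31 is the 31st.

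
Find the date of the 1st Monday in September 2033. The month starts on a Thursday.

2033-09-05

September 2033 begins on a Thursday, so the first Monday is September 5 (4 days later).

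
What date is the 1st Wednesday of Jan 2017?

Jan 4, 2017

Jan 2017 begins on a Sunday, so the first Wednesday is Jan 4 (3 days later).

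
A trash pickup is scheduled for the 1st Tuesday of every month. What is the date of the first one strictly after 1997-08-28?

1997-09-02

August 1997 starts on a Friday, so its 1st Tuesday is 1997-08-05 (4 days in).
That is not after 1997-08-28, so look at September 1997.
September 1997 starts on a Monday, so its 1st Tuesday is 1997-09-02 (1 day in).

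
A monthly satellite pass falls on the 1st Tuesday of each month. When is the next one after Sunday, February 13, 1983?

February 1983 starts on a Tuesday, so its 1st Tuesday is February 1, 1983.
That is not after February 13, 1983, so look at March 1983.
March 1983 starts on a Tuesday, so its 1st Tuesday is March 1, 1983.

March 1, 1983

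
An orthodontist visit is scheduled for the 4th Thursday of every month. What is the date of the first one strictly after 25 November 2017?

November 2017 starts on a Wednesday; its first Thursday is the 2nd, so the 4th Thursday is the 23rd — 23 November 2017.
That is not after 25 November 2017, so look at December 2017.
December 2017 starts on a Friday; its first Thursday is the 7th, so the 4th Thursday is the 28th — 28 December 2017.

28 December 2017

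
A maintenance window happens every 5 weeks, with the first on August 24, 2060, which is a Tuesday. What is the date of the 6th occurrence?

The 6th occurrence is 5 intervals after the first: 5 × 35 = 175 days after August 24, 2060.
August has 31 days — 7 days to the end of August leaves 168.
September has 30 days (138 left).
October has 31 days (107 left).
November has 30 days (77 left).
December has 31 days (46 left).
January has 31 days (15 left).
15 days into February → February 15, 2061.

February 15, 2061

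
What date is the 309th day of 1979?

January has 31 days (309 − 31 = 278 remain).
February has 28 days (278 − 28 = 250 remain).
March has 31 days (250 − 31 = 219 remain).
April has 30 days (219 − 30 = 189 remain).
May has 31 days (189 − 31 = 158 remain).
June has 30 days (158 − 30 = 128 remain).
July has 31 days (128 − 31 = 97 remain).
August has 31 days (97 − 31 = 66 remain).
September has 30 days (66 − 30 = 36 remain).
October has 31 days (36 − 31 = 5 remain).
5 into November → November 5.

1979-11-05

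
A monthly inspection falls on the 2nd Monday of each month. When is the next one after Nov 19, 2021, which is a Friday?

Dec 13, 2021

Nov 2021 starts on a Monday; its first Monday is the 1st, so the 2nd Monday is the 8th — Nov 8, 2021.
That is not after Nov 19, 2021, so look at Dec 2021.
Dec 2021 starts on a Wednesday; its first Monday is the 6th, so the 2nd Monday is the 13th — Dec 13, 2021.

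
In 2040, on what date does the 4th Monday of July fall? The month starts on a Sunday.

July 2040 begins on a Sunday, so the first Monday is July 2 (1 day later).
The 4th Monday is 3 weeks later: 2 + 21 = 23.

July 23, 2040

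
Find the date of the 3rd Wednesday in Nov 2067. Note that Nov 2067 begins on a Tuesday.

Nov 16, 2067

Nov 2067 begins on a Tuesday, so the first Wednesday is Nov 2 (1 day later).
The 3rd Wednesday is 2 weeks later: 2 + 14 = 16.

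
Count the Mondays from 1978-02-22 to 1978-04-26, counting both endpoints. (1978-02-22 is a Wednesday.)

1978-02-22 is a Wednesday; the first Monday on or after it is 1978-02-27 (5 days later).
From 1978-02-27 to 1978-04-26: 1 + 31 + 26 = 58 days (rest of February, March, April).
58 ÷ 7 = 8 full weeks with remainder 2, so 8 more Mondays after the first → 9.

9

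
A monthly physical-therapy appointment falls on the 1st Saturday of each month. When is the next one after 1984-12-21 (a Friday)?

December 1984 starts on a Saturday, so its 1st Saturday is 1984-12-01.
That is not after 1984-12-21, so look at January 1985.
January 1985 starts on a Tuesday, so its 1st Saturday is 1985-01-05 (4 days in).

1985-01-05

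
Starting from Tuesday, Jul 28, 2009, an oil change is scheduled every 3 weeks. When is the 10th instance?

The 10th occurrence is 9 intervals after the first: 9 × 21 = 189 days after Jul 28, 2009.
Jul has 31 days — 3 days to the end of Jul leaves 186.
Aug has 31 days (155 left).
Sep has 30 days (125 left).
Oct has 31 days (94 left).
Nov has 30 days (64 left).
Dec has 31 days (33 left).
Jan has 31 days (2 left).
2 days into Feb → Feb 2, 2010.

Feb 2, 2010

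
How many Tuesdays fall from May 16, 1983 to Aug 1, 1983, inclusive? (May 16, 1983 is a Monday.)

May 16, 1983 is a Monday; the first Tuesday on or after it is May 17, 1983 (1 day later).
From May 17, 1983 to Aug 1, 1983: 14 + 30 + 31 + 1 = 76 days (rest of May, Jun, Jul, Aug).
76 ÷ 7 = 10 full weeks with remainder 6, so 10 more Tuesdays after the first → 11.

11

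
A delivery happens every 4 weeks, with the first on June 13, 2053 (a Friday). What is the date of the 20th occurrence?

The 20th occurrence is 19 intervals after the first: 19 × 28 = 532 days after June 13, 2053.
June has 30 days — 17 days to the end of June leaves 515.
From end of June to end of 2053 is 184 days (331 left).
January has 31 days (300 left).
February has 28 days (272 left).
March has 31 days (241 left).
April has 30 days (211 left).
May has 31 days (180 left).
June has 30 days (150 left).
July has 31 days (119 left).
August has 31 days (88 left).
September has 30 days (58 left).
October has 31 days (27 left).
27 days into November → November 27, 2054.

November 27, 2054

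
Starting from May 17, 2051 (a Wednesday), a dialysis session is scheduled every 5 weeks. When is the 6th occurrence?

Nov 8, 2051

The 6th occurrence is 5 intervals after the first: 5 × 35 = 175 days after May 17, 2051.
May has 31 days — 14 days to the end of May leaves 161.
Jun has 30 days (131 left).
Jul has 31 days (100 left).
Aug has 31 days (69 left).
Sep has 30 days (39 left).
Oct has 31 days (8 left).
8 days into Nov → Nov 8, 2051.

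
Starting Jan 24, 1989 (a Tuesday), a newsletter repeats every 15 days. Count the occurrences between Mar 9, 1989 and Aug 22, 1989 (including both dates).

Occurrences land 15·i days after Jan 24, 1989 for i = 0, 1, 2, …
Mar 9, 1989 is 44 days after the start; 44 ÷ 15 = 2 remainder 14; since the remainder is 14, round up to i = 3. First occurrence in the window: #4 on Mar 10, 1989 (3×15 = 45 days in).
Aug 22, 1989 is 210 days after the start; 210 ÷ 15 = 14 remainder 0. Last occurrence in the window: #15 on Aug 22, 1989.
Occurrences #4 through #15: 12 in total.

12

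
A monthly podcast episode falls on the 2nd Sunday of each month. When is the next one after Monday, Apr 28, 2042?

Apr 2042 starts on a Tuesday; its first Sunday is the 6th, so the 2nd Sunday is the 13th — Apr 13, 2042.
That is not after Apr 28, 2042, so look at May 2042.
May 2042 starts on a Thursday; its first Sunday is the 4th, so the 2nd Sunday is the 11th — May 11, 2042.

May 11, 2042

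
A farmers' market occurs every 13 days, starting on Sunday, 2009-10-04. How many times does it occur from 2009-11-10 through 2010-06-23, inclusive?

18

Occurrences land 13·i days after 2009-10-04 for i = 0, 1, 2, …
2009-11-10 is 37 days after the start; 37 ÷ 13 = 2 remainder 11; since the remainder is 11, round up to i = 3. First occurrence in the window: #4 on 2009-11-12 (3×13 = 39 days in).
2010-06-23 is 262 days after the start; 262 ÷ 13 = 20 remainder 2. Last occurrence in the window: #21 on 2010-06-21.
Occurrences #4 through #21: 18 in total.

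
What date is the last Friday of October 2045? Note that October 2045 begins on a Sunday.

October 2045 begins on a Sunday, so the first Friday is October 6 (5 days later).
October 2045 has 31 days. Adding weeks: 6, 13, 20, 27 — the last one ≤ 31 is the 27th.

27 October 2045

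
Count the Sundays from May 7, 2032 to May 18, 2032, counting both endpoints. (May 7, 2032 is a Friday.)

May 7, 2032 is a Friday; the first Sunday on or after it is May 9, 2032 (2 days later).
From May 9, 2032 to May 18, 2032 is 18 − 9 = 9 days.
9 ÷ 7 = 1 full weeks with remainder 2, so 1 more Sundays after the first → 2.

2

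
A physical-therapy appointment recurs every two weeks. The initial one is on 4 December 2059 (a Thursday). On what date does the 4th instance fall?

The 4th occurrence is 3 intervals after the first: 3 × 14 = 42 days after 4 December 2059.
December has 31 days — 27 days to the end of December leaves 15.
15 days into January → 15 January 2060.

15 January 2060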